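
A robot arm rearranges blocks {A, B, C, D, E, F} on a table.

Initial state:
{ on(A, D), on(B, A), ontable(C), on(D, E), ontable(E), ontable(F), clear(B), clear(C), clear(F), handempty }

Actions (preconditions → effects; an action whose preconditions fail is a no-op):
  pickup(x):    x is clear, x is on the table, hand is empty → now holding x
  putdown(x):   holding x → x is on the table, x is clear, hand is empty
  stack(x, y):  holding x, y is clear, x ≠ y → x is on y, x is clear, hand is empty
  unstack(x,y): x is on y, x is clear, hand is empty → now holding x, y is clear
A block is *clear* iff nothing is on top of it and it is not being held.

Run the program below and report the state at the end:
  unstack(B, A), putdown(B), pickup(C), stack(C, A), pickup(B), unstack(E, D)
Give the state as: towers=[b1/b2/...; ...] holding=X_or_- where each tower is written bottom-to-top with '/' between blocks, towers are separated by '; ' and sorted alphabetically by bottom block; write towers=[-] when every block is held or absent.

step 1 (unstack(B, A)): towers=[C; E/D/A; F] holding=B
step 2 (putdown(B)): towers=[B; C; E/D/A; F] holding=-
step 3 (pickup(C)): towers=[B; E/D/A; F] holding=C
step 4 (stack(C, A)): towers=[B; E/D/A/C; F] holding=-
step 5 (pickup(B)): towers=[E/D/A/C; F] holding=B
step 6 (unstack(E, D)) [no-op]: towers=[E/D/A/C; F] holding=B

towers=[E/D/A/C; F] holding=B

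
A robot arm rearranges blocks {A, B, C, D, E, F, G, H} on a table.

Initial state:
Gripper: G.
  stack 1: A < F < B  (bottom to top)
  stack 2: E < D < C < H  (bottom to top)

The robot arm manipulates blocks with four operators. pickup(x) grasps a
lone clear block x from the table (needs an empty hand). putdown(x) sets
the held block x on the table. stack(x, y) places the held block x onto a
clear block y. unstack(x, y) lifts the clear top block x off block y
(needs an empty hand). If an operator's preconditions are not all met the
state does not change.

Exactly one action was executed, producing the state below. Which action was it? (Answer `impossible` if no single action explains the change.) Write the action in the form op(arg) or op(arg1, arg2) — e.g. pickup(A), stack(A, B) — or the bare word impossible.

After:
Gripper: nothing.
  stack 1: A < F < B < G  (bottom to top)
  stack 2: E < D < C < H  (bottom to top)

stack(G, B)

target: towers=[A/F/B/G; E/D/C/H] holding=-
        putdown(G) → towers=[A/F/B; E/D/C/H; G] holding=-
       stack(G, H) → towers=[A/F/B; E/D/C/H/G] holding=-
       stack(G, B) → towers=[A/F/B/G; E/D/C/H] holding=-  ← match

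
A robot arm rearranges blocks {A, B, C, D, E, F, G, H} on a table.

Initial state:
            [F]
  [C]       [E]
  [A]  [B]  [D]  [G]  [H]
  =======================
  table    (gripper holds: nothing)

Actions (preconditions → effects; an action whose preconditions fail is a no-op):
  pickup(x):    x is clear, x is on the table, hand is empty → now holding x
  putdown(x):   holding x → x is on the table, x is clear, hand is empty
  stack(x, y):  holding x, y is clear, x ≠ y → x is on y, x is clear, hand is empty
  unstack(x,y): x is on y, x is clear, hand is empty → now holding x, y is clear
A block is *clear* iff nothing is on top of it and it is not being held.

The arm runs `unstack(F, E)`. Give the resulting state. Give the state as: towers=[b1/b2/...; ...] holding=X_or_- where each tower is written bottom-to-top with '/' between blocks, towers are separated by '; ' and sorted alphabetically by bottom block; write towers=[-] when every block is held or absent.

towers=[A/C; B; D/E; G; H] holding=F

before: towers=[A/C; B; D/E/F; G; H] holding=-
pre[unstack(F, E)]: on(F,E) ok, clear(F) ok, handempty ok
all met → apply unstack(F, E)
after:  towers=[A/C; B; D/E; G; H] holding=F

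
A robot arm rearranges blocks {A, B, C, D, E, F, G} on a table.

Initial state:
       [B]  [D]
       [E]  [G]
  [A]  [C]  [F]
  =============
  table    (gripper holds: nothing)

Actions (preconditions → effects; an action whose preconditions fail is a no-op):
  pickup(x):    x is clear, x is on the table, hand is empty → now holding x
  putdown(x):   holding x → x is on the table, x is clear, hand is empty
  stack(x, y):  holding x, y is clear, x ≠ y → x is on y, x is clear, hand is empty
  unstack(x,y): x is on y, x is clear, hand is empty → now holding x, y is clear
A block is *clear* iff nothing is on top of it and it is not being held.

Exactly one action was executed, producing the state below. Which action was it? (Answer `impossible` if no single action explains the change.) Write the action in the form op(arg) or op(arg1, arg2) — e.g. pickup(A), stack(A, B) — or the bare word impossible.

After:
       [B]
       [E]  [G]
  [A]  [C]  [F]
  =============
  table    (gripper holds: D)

target: towers=[A; C/E/B; F/G] holding=D
     unstack(B, E) → towers=[A; C/E; F/G/D] holding=B
     unstack(D, G) → towers=[A; C/E/B; F/G] holding=D  ← match
         pickup(A) → towers=[C/E/B; F/G/D] holding=A

unstack(D, G)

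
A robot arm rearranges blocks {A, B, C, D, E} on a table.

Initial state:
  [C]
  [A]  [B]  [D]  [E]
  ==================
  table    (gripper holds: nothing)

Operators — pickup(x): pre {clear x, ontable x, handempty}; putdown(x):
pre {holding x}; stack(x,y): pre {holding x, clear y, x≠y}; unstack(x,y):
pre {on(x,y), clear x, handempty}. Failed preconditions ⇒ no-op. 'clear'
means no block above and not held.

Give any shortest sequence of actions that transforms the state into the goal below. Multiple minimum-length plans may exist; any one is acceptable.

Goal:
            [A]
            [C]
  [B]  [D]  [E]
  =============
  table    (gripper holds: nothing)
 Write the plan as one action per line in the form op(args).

step 1 (unstack(C, A)): towers=[A; B; D; E] holding=C
step 2 (stack(C, E)): towers=[A; B; D; E/C] holding=-
step 3 (pickup(A)): towers=[B; D; E/C] holding=A
step 4 (stack(A, C)): towers=[B; D; E/C/A] holding=-
goal check: towers=[B; D; E/C/A] holding=- — reached (length 4, optimal by BFS)

unstack(C, A)
stack(C, E)
pickup(A)
stack(A, C)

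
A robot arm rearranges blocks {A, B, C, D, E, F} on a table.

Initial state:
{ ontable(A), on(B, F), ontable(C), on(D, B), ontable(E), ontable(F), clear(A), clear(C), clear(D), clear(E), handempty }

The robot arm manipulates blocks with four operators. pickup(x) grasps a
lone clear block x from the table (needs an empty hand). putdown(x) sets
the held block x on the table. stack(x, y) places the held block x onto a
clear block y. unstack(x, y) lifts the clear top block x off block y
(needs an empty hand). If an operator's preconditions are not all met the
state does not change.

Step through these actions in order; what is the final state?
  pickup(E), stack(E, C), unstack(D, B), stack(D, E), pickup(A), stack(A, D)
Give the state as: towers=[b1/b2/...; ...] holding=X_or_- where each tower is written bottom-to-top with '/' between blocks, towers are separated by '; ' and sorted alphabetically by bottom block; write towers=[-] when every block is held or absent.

towers=[C/E/D/A; F/B] holding=-

step 1 (pickup(E)): towers=[A; C; F/B/D] holding=E
step 2 (stack(E, C)): towers=[A; C/E; F/B/D] holding=-
step 3 (unstack(D, B)): towers=[A; C/E; F/B] holding=D
step 4 (stack(D, E)): towers=[A; C/E/D; F/B] holding=-
step 5 (pickup(A)): towers=[C/E/D; F/B] holding=A
step 6 (stack(A, D)): towers=[C/E/D/A; F/B] holding=-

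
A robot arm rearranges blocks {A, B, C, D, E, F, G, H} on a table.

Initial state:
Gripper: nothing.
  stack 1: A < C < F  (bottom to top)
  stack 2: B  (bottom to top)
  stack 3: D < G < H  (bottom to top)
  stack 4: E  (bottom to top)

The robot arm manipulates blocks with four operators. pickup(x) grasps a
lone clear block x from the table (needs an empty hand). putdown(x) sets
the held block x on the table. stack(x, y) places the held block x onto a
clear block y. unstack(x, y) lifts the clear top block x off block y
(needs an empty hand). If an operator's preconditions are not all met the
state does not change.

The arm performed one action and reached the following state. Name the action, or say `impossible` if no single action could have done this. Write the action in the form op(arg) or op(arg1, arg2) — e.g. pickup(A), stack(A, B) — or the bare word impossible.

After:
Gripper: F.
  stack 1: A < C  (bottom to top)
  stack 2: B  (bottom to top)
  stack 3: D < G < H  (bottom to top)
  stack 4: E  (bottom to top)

unstack(F, C)

target: towers=[A/C; B; D/G/H; E] holding=F
         pickup(E) → towers=[A/C/F; B; D/G/H] holding=E
     unstack(H, G) → towers=[A/C/F; B; D/G; E] holding=H
         pickup(B) → towers=[A/C/F; D/G/H; E] holding=B
     unstack(F, C) → towers=[A/C; B; D/G/H; E] holding=F  ← match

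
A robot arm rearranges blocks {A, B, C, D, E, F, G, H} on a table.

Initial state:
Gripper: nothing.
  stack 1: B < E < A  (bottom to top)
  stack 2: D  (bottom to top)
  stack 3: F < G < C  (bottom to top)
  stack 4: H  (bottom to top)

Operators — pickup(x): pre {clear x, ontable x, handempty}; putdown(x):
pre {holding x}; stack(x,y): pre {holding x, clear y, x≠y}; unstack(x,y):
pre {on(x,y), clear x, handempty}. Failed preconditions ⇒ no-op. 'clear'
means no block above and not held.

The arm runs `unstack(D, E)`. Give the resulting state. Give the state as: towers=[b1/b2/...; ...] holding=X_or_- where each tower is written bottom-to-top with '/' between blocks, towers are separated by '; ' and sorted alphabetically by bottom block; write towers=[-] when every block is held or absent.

before: towers=[B/E/A; D; F/G/C; H] holding=-
pre[unstack(D, E)]: on(D,E) fail, clear(D) ok, handempty ok
on(D,E) unmet → unstack(D, E) is a no-op
after:  towers=[B/E/A; D; F/G/C; H] holding=-

towers=[B/E/A; D; F/G/C; H] holding=-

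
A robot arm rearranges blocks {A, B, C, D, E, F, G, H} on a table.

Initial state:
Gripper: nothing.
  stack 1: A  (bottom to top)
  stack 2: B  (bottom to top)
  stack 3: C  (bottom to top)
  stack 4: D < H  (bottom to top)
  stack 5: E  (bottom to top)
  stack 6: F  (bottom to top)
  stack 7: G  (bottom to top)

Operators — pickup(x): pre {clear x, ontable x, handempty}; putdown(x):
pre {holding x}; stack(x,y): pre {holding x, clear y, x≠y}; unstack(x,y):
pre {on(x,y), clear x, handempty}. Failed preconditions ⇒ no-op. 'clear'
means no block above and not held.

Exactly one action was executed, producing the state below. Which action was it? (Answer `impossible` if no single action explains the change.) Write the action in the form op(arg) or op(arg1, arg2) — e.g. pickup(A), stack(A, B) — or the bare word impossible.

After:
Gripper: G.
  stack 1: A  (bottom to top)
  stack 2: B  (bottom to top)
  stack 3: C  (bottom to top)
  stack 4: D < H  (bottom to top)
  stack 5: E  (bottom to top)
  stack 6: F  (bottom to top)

target: towers=[A; B; C; D/H; E; F] holding=G
         pickup(G) → towers=[A; B; C; D/H; E; F] holding=G  ← match
         pickup(A) → towers=[B; C; D/H; E; F; G] holding=A
         pickup(E) → towers=[A; B; C; D/H; F; G] holding=E
     unstack(H, D) → towers=[A; B; C; D; E; F; G] holding=H
         pickup(B) → towers=[A; C; D/H; E; F; G] holding=B
         pickup(F) → towers=[A; B; C; D/H; E; G] holding=F
         pickup(C) → towers=[A; B; D/H; E; F; G] holding=C

pickup(G)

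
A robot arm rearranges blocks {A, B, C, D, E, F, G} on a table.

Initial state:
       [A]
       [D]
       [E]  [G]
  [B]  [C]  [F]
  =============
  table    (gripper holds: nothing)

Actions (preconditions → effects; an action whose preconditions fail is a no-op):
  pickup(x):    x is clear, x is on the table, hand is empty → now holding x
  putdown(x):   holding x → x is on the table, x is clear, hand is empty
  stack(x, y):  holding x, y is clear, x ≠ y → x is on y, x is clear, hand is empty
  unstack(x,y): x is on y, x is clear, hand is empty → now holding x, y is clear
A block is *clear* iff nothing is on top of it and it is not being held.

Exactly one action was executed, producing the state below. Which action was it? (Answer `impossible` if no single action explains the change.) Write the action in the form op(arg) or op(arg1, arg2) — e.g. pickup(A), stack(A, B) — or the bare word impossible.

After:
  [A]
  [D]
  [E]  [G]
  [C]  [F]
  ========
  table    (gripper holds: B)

target: towers=[C/E/D/A; F/G] holding=B
         pickup(B) → towers=[C/E/D/A; F/G] holding=B  ← match
     unstack(G, F) → towers=[B; C/E/D/A; F] holding=G
     unstack(A, D) → towers=[B; C/E/D; F/G] holding=A

pickup(B)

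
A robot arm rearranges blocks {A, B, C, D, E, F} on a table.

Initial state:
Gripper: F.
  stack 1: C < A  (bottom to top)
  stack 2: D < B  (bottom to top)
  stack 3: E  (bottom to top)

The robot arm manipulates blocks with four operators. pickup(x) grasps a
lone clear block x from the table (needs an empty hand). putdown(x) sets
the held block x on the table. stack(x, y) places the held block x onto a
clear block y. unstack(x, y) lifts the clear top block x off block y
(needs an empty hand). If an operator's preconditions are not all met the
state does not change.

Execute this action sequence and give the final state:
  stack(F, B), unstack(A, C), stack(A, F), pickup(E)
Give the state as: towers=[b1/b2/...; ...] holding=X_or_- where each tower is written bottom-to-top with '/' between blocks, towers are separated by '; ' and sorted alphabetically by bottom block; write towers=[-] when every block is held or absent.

step 1 (stack(F, B)): towers=[C/A; D/B/F; E] holding=-
step 2 (unstack(A, C)): towers=[C; D/B/F; E] holding=A
step 3 (stack(A, F)): towers=[C; D/B/F/A; E] holding=-
step 4 (pickup(E)): towers=[C; D/B/F/A] holding=E

towers=[C; D/B/F/A] holding=E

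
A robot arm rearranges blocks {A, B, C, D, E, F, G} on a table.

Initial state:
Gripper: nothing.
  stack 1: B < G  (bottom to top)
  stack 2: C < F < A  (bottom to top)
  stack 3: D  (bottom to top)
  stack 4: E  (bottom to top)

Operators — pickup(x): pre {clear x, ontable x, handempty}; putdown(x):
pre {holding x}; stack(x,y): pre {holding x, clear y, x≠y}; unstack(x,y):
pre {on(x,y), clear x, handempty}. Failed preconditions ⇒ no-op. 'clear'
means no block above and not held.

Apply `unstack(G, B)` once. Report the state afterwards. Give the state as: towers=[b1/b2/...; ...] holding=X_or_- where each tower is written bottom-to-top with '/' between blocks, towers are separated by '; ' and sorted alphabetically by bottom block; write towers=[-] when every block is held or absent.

before: towers=[B/G; C/F/A; D; E] holding=-
pre[unstack(G, B)]: on(G,B) yes, clear(G) yes, handempty yes
all met → apply unstack(G, B)
after:  towers=[B; C/F/A; D; E] holding=G

towers=[B; C/F/A; D; E] holding=G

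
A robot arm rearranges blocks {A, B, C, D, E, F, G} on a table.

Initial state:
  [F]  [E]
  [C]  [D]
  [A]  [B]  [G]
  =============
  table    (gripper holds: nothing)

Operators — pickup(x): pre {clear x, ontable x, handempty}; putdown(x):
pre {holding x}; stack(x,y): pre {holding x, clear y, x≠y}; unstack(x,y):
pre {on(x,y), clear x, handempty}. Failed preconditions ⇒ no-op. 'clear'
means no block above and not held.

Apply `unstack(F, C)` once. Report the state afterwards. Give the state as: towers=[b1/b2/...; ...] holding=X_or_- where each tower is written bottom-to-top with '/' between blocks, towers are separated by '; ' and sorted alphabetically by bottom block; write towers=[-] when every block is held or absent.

before: towers=[A/C/F; B/D/E; G] holding=-
pre[unstack(F, C)]: on(F,C) ok, clear(F) ok, handempty ok
all met → apply unstack(F, C)
after:  towers=[A/C; B/D/E; G] holding=F

towers=[A/C; B/D/E; G] holding=F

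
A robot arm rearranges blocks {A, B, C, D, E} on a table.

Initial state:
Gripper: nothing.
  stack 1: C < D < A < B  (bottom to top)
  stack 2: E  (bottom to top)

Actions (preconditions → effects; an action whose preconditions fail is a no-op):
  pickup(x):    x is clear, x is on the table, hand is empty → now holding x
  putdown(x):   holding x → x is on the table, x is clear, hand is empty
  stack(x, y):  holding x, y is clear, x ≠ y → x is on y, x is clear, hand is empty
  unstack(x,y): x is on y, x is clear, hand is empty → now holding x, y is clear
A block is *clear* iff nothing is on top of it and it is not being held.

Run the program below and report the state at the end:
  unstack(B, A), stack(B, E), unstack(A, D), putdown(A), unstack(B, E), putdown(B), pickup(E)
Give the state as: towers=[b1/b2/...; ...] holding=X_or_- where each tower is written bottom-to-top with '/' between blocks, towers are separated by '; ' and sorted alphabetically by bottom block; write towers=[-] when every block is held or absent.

towers=[A; B; C/D] holding=E

step 1 (unstack(B, A)): towers=[C/D/A; E] holding=B
step 2 (stack(B, E)): towers=[C/D/A; E/B] holding=-
step 3 (unstack(A, D)): towers=[C/D; E/B] holding=A
step 4 (putdown(A)): towers=[A; C/D; E/B] holding=-
step 5 (unstack(B, E)): towers=[A; C/D; E] holding=B
step 6 (putdown(B)): towers=[A; B; C/D; E] holding=-
step 7 (pickup(E)): towers=[A; B; C/D] holding=E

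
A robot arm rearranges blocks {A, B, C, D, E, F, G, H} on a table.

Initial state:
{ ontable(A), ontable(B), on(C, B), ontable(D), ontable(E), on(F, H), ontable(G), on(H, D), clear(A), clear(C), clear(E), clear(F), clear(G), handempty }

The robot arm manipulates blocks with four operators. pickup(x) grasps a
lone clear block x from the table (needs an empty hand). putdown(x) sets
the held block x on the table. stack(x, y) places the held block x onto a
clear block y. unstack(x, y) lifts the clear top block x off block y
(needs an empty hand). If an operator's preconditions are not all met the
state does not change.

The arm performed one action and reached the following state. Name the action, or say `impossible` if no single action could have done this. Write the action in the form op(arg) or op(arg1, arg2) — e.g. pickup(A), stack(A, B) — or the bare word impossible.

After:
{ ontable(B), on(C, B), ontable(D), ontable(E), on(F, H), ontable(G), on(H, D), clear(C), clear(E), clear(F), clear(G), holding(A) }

pickup(A)

target: towers=[B/C; D/H/F; E; G] holding=A
         pickup(G) → towers=[A; B/C; D/H/F; E] holding=G
         pickup(A) → towers=[B/C; D/H/F; E; G] holding=A  ← match
         pickup(E) → towers=[A; B/C; D/H/F; G] holding=E
     unstack(F, H) → towers=[A; B/C; D/H; E; G] holding=F
     unstack(C, B) → towers=[A; B; D/H/F; E; G] holding=C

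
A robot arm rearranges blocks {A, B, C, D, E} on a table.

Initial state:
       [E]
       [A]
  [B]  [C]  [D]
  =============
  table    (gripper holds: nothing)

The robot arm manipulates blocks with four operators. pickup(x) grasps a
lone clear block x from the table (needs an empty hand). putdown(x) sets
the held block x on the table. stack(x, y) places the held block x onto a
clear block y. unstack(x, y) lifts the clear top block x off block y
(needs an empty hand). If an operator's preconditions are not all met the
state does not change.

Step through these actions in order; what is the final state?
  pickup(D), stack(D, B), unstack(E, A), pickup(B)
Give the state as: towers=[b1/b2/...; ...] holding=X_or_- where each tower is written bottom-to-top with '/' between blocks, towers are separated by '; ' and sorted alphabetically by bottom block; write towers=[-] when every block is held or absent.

step 1 (pickup(D)): towers=[B; C/A/E] holding=D
step 2 (stack(D, B)): towers=[B/D; C/A/E] holding=-
step 3 (unstack(E, A)): towers=[B/D; C/A] holding=E
step 4 (pickup(B)) [no-op]: towers=[B/D; C/A] holding=E

towers=[B/D; C/A] holding=E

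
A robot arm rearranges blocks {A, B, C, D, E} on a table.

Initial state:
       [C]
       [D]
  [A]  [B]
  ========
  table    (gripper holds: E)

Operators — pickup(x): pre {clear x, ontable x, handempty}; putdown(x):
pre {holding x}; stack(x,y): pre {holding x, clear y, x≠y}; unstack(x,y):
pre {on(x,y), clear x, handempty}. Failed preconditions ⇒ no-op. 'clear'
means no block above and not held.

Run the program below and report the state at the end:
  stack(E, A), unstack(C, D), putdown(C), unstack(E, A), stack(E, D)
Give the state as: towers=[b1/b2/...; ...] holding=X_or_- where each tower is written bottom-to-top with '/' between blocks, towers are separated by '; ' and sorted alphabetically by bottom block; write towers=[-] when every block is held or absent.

towers=[A; B/D/E; C] holding=-

step 1 (stack(E, A)): towers=[A/E; B/D/C] holding=-
step 2 (unstack(C, D)): towers=[A/E; B/D] holding=C
step 3 (putdown(C)): towers=[A/E; B/D; C] holding=-
step 4 (unstack(E, A)): towers=[A; B/D; C] holding=E
step 5 (stack(E, D)): towers=[A; B/D/E; C] holding=-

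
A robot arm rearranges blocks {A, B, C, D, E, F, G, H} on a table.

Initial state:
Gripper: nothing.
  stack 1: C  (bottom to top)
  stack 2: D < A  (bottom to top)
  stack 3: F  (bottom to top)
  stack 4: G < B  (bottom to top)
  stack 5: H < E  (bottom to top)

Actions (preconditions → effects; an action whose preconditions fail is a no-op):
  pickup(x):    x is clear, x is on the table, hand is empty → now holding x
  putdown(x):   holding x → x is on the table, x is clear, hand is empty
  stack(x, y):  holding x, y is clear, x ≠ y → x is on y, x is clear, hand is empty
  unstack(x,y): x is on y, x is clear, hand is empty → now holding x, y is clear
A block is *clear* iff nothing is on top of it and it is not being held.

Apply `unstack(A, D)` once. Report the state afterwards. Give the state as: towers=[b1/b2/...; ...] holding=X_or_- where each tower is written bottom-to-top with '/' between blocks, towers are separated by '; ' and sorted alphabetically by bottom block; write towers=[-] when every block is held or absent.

before: towers=[C; D/A; F; G/B; H/E] holding=-
pre[unstack(A, D)]: on(A,D) yes, clear(A) yes, handempty yes
all met → apply unstack(A, D)
after:  towers=[C; D; F; G/B; H/E] holding=A

towers=[C; D; F; G/B; H/E] holding=A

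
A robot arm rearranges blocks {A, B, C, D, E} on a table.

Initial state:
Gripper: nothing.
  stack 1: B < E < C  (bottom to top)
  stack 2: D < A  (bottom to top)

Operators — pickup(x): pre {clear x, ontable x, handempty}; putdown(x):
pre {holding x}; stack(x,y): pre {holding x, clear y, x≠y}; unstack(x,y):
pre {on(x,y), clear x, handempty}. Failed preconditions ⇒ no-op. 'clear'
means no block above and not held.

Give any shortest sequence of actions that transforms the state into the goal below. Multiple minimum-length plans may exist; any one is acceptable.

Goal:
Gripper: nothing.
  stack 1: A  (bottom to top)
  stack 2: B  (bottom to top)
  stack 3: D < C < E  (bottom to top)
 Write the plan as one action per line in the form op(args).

unstack(A, D)
putdown(A)
unstack(C, E)
stack(C, D)
unstack(E, B)
stack(E, C)

step 1 (unstack(A, D)): towers=[B/E/C; D] holding=A
step 2 (putdown(A)): towers=[A; B/E/C; D] holding=-
step 3 (unstack(C, E)): towers=[A; B/E; D] holding=C
step 4 (stack(C, D)): towers=[A; B/E; D/C] holding=-
step 5 (unstack(E, B)): towers=[A; B; D/C] holding=E
step 6 (stack(E, C)): towers=[A; B; D/C/E] holding=-
goal check: towers=[A; B; D/C/E] holding=- — reached (length 6, optimal by BFS)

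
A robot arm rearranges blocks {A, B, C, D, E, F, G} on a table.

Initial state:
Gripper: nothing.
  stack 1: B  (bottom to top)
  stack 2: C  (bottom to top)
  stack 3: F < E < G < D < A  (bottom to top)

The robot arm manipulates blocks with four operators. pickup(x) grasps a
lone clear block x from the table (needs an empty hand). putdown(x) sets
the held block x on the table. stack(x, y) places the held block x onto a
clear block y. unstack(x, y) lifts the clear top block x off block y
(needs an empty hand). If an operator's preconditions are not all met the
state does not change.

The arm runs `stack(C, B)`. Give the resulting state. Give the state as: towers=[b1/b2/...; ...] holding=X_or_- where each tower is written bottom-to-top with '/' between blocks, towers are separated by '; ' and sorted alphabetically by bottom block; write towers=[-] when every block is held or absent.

before: towers=[B; C; F/E/G/D/A] holding=-
pre[stack(C, B)]: holding(C) fail, clear(B) ok, C≠B ok
holding(C) unmet → stack(C, B) is a no-op
after:  towers=[B; C; F/E/G/D/A] holding=-

towers=[B; C; F/E/G/D/A] holding=-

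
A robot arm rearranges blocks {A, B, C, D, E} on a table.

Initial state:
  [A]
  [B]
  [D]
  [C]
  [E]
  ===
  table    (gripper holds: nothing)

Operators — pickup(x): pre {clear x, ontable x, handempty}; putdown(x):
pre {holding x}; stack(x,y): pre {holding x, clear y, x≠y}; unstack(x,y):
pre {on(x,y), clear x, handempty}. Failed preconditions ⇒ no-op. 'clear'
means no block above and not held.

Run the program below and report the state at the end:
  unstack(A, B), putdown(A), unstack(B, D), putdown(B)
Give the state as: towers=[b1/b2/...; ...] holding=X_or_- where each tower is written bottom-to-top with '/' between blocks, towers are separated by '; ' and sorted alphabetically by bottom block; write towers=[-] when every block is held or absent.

step 1 (unstack(A, B)): towers=[E/C/D/B] holding=A
step 2 (putdown(A)): towers=[A; E/C/D/B] holding=-
step 3 (unstack(B, D)): towers=[A; E/C/D] holding=B
step 4 (putdown(B)): towers=[A; B; E/C/D] holding=-

towers=[A; B; E/C/D] holding=-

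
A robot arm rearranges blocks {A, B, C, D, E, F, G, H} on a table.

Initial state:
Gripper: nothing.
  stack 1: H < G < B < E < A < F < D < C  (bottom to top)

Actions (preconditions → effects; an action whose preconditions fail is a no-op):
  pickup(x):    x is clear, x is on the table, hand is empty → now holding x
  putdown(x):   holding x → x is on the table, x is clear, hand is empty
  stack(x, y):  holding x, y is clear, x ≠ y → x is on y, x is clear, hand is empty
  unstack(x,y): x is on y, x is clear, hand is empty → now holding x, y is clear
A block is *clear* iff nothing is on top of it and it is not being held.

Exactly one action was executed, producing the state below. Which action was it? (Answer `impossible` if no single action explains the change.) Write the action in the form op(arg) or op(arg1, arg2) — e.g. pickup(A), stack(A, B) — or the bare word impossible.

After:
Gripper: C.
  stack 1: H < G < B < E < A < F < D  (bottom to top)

unstack(C, D)

target: towers=[H/G/B/E/A/F/D] holding=C
     unstack(C, D) → towers=[H/G/B/E/A/F/D] holding=C  ← match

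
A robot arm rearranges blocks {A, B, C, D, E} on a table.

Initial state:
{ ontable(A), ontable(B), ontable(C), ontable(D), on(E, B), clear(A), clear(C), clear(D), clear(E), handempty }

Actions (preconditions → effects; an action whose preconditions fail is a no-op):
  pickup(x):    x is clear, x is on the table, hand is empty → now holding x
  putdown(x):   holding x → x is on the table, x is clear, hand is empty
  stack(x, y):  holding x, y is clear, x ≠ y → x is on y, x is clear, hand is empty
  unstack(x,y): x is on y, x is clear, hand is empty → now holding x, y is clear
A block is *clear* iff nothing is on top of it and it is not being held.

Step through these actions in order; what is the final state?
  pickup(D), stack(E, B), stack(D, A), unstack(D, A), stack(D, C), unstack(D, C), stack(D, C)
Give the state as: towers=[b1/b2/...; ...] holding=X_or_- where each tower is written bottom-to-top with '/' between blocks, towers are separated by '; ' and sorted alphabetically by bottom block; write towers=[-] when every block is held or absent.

towers=[A; B/E; C/D] holding=-

step 1 (pickup(D)): towers=[A; B/E; C] holding=D
step 2 (stack(E, B)) [no-op]: towers=[A; B/E; C] holding=D
step 3 (stack(D, A)): towers=[A/D; B/E; C] holding=-
step 4 (unstack(D, A)): towers=[A; B/E; C] holding=D
step 5 (stack(D, C)): towers=[A; B/E; C/D] holding=-
step 6 (unstack(D, C)): towers=[A; B/E; C] holding=D
step 7 (stack(D, C)): towers=[A; B/E; C/D] holding=-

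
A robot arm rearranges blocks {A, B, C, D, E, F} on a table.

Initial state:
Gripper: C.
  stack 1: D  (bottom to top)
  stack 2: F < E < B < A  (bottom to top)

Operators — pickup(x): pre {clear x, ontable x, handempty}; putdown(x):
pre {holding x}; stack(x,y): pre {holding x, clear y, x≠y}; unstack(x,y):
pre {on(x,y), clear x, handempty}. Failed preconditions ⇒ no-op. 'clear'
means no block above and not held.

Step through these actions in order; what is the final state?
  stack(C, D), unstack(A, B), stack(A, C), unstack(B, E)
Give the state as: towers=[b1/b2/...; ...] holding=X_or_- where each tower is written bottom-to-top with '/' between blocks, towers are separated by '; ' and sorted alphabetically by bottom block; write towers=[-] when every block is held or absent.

step 1 (stack(C, D)): towers=[D/C; F/E/B/A] holding=-
step 2 (unstack(A, B)): towers=[D/C; F/E/B] holding=A
step 3 (stack(A, C)): towers=[D/C/A; F/E/B] holding=-
step 4 (unstack(B, E)): towers=[D/C/A; F/E] holding=B

towers=[D/C/A; F/E] holding=B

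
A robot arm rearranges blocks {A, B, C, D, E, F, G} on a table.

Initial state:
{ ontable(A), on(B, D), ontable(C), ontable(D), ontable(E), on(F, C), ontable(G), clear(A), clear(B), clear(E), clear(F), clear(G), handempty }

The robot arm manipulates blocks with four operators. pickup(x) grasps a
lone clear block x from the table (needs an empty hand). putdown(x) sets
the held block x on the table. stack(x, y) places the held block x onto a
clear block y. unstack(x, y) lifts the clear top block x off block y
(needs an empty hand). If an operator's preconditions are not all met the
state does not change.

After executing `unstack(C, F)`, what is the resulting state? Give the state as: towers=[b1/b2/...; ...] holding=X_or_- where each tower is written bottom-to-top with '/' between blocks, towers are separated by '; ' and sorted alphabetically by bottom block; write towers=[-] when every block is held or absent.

before: towers=[A; C/F; D/B; E; G] holding=-
pre[unstack(C, F)]: on(C,F) fail, clear(C) fail, handempty ok
on(C,F), clear(C) unmet → unstack(C, F) is a no-op
after:  towers=[A; C/F; D/B; E; G] holding=-

towers=[A; C/F; D/B; E; G] holding=-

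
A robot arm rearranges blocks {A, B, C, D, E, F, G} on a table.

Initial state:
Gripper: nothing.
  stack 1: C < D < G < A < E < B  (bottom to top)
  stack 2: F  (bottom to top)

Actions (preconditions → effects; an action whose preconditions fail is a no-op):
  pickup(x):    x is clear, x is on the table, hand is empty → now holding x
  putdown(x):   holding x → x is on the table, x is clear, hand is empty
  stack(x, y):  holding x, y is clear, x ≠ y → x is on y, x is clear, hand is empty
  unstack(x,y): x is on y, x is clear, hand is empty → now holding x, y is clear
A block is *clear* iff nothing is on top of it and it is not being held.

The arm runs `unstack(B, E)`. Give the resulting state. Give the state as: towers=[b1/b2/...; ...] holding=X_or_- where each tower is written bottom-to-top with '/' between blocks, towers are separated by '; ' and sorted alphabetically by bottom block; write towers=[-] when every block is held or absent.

towers=[C/D/G/A/E; F] holding=B

before: towers=[C/D/G/A/E/B; F] holding=-
pre[unstack(B, E)]: on(B,E) ✓, clear(B) ✓, handempty ✓
all met → apply unstack(B, E)
after:  towers=[C/D/G/A/E; F] holding=B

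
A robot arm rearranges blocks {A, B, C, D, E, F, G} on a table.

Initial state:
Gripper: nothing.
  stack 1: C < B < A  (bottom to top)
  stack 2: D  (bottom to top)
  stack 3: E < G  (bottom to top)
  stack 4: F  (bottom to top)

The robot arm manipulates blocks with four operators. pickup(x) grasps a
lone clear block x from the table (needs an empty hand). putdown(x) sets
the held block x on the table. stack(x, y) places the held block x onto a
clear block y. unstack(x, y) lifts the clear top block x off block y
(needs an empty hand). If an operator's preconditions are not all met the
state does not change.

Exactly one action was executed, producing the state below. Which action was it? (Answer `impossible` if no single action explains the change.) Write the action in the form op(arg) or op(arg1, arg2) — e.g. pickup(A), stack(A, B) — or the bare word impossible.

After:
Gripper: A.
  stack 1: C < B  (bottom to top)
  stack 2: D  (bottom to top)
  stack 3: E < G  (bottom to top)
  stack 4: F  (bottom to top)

target: towers=[C/B; D; E/G; F] holding=A
         pickup(F) → towers=[C/B/A; D; E/G] holding=F
     unstack(G, E) → towers=[C/B/A; D; E; F] holding=G
         pickup(D) → towers=[C/B/A; E/G; F] holding=D
     unstack(A, B) → towers=[C/B; D; E/G; F] holding=A  ← match

unstack(A, B)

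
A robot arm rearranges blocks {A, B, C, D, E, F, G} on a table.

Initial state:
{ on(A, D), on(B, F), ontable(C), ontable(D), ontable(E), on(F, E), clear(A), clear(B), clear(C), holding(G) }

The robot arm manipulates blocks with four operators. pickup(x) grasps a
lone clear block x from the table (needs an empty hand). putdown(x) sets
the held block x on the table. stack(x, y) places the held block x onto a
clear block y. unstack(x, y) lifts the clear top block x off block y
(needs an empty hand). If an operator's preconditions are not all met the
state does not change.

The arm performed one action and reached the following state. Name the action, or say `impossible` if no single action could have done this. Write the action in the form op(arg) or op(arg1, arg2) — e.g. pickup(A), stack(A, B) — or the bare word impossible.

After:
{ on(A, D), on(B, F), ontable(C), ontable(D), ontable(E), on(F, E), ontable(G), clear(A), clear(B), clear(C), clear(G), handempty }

putdown(G)

target: towers=[C; D/A; E/F/B; G] holding=-
        putdown(G) → towers=[C; D/A; E/F/B; G] holding=-  ← match
       stack(G, B) → towers=[C; D/A; E/F/B/G] holding=-
       stack(G, A) → towers=[C; D/A/G; E/F/B] holding=-
       stack(G, C) → towers=[C/G; D/A; E/F/B] holding=-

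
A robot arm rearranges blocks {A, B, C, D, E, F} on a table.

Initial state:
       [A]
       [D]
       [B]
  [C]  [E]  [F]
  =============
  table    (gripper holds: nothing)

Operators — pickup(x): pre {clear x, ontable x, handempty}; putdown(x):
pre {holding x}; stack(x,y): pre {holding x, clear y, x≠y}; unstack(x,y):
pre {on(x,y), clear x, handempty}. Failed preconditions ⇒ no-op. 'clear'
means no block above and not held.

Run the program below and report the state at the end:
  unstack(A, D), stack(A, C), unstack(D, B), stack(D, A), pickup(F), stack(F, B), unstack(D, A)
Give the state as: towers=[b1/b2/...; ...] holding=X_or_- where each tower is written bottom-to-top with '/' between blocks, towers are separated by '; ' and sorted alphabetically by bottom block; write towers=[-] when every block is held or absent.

step 1 (unstack(A, D)): towers=[C; E/B/D; F] holding=A
step 2 (stack(A, C)): towers=[C/A; E/B/D; F] holding=-
step 3 (unstack(D, B)): towers=[C/A; E/B; F] holding=D
step 4 (stack(D, A)): towers=[C/A/D; E/B; F] holding=-
step 5 (pickup(F)): towers=[C/A/D; E/B] holding=F
step 6 (stack(F, B)): towers=[C/A/D; E/B/F] holding=-
step 7 (unstack(D, A)): towers=[C/A; E/B/F] holding=D

towers=[C/A; E/B/F] holding=D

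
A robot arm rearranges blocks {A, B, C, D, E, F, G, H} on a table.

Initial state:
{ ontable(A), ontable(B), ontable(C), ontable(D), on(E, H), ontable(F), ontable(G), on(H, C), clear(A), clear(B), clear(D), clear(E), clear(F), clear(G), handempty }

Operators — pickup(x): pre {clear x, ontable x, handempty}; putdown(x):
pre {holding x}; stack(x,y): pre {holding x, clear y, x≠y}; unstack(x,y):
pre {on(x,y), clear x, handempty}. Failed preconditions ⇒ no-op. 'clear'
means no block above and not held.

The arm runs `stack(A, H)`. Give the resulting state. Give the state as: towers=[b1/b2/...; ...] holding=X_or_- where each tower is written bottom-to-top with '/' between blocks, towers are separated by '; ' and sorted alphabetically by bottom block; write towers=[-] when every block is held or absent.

before: towers=[A; B; C/H/E; D; F; G] holding=-
pre[stack(A, H)]: holding(A) ✗, clear(H) ✗, A≠H ✓
holding(A), clear(H) unmet → stack(A, H) is a no-op
after:  towers=[A; B; C/H/E; D; F; G] holding=-

towers=[A; B; C/H/E; D; F; G] holding=-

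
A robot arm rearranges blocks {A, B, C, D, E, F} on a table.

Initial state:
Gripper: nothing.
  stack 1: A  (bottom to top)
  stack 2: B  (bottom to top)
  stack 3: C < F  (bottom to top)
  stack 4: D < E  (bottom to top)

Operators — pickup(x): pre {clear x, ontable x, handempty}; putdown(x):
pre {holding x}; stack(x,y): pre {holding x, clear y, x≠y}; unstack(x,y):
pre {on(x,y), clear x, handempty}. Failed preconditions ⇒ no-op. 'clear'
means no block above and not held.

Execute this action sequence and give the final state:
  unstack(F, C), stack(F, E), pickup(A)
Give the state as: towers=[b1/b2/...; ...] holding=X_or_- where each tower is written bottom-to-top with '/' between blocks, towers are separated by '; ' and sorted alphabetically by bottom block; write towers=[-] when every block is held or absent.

step 1 (unstack(F, C)): towers=[A; B; C; D/E] holding=F
step 2 (stack(F, E)): towers=[A; B; C; D/E/F] holding=-
step 3 (pickup(A)): towers=[B; C; D/E/F] holding=A

towers=[B; C; D/E/F] holding=A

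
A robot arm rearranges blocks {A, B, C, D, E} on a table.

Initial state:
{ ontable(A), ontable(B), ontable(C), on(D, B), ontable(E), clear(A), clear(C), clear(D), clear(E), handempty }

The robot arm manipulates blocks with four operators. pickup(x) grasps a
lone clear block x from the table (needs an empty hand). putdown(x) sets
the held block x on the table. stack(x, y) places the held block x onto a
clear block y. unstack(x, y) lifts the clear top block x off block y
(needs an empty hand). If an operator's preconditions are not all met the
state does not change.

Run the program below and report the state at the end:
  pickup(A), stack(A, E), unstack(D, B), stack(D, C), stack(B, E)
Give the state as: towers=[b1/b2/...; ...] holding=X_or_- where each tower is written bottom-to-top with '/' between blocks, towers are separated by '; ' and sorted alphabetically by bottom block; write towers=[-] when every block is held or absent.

step 1 (pickup(A)): towers=[B/D; C; E] holding=A
step 2 (stack(A, E)): towers=[B/D; C; E/A] holding=-
step 3 (unstack(D, B)): towers=[B; C; E/A] holding=D
step 4 (stack(D, C)): towers=[B; C/D; E/A] holding=-
step 5 (stack(B, E)) [no-op]: towers=[B; C/D; E/A] holding=-

towers=[B; C/D; E/A] holding=-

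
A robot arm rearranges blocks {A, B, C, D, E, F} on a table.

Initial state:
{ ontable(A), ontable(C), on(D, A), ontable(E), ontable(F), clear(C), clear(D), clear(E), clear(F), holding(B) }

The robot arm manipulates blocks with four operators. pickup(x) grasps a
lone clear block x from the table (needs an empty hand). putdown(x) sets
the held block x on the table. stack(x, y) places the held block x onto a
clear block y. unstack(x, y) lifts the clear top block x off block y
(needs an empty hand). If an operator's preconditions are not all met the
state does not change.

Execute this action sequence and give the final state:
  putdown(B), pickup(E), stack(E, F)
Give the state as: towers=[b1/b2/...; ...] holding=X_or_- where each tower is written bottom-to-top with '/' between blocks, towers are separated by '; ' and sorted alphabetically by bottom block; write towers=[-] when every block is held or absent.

towers=[A/D; B; C; F/E] holding=-

step 1 (putdown(B)): towers=[A/D; B; C; E; F] holding=-
step 2 (pickup(E)): towers=[A/D; B; C; F] holding=E
step 3 (stack(E, F)): towers=[A/D; B; C; F/E] holding=-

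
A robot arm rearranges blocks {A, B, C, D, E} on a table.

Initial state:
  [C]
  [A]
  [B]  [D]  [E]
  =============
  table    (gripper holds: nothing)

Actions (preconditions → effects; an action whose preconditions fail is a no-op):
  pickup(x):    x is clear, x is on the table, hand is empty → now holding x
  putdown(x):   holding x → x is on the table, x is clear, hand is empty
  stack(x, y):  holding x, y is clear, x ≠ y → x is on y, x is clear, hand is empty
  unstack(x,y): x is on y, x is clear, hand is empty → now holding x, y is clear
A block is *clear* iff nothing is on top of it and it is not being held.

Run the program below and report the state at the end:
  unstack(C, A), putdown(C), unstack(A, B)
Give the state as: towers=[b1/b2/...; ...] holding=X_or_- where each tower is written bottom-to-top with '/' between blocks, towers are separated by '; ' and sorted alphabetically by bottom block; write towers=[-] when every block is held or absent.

step 1 (unstack(C, A)): towers=[B/A; D; E] holding=C
step 2 (putdown(C)): towers=[B/A; C; D; E] holding=-
step 3 (unstack(A, B)): towers=[B; C; D; E] holding=A

towers=[B; C; D; E] holding=A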